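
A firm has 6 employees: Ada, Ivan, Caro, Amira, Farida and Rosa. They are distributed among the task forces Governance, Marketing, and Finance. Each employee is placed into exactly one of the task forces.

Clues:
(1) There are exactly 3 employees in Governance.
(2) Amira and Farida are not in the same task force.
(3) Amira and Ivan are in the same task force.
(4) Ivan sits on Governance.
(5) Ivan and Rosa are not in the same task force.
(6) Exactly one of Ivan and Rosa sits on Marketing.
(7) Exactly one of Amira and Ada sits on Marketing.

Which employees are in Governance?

From (4): Ivan ∈ Governance.
(3): Amira matches Ivan: Amira ∈ Governance.
(5): Rosa ∉ Governance.
(6) (exactly one): Rosa ∈ Marketing.
(7) (exactly one): Ada ∈ Marketing.
(2): Farida ∉ Governance.
(1): only 3 candidates remain for Governance, so all are in.

Governance = {Amira, Caro, Ivan}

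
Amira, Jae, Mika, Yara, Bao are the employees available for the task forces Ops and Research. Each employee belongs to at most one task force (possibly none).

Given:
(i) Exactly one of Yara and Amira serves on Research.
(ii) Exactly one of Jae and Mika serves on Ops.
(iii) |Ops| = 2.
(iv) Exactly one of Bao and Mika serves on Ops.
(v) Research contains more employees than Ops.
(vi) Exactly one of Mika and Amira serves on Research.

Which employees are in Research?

Research = {Amira, Bao, Jae}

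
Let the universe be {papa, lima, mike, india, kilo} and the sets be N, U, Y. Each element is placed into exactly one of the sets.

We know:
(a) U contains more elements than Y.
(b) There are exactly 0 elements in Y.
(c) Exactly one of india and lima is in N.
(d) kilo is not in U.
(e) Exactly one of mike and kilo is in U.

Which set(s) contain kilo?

From (d): kilo ∉ U.
(b): Y already has 0, so the rest are out.
(e) (exactly one): mike ∈ U.
Only one set left: kilo ∈ N.

kilo: N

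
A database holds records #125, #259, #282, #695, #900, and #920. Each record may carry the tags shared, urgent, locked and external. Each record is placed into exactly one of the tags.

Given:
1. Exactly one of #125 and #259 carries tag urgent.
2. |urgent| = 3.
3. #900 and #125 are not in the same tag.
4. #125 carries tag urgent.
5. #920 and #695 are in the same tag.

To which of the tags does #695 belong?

#695: urgent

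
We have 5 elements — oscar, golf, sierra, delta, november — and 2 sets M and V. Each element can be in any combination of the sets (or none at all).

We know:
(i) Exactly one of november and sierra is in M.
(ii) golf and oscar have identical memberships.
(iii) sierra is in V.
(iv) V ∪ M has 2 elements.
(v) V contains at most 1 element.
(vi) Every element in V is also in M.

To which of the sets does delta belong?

From (iii): sierra ∈ V.
(v): V already has 1, so the rest are out.
(vi) with sierra ∈ V: sierra ∈ M.
(i) (exactly one): november ∉ M.
Suppose delta ∉ M: no assignment then satisfies all the clues, so delta ∈ M.

delta: M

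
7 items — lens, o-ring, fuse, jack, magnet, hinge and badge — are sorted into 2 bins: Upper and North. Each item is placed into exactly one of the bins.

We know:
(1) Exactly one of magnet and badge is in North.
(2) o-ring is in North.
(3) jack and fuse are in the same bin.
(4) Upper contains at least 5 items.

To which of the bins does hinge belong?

hinge: Upper

From (2): o-ring ∈ North.
Suppose hinge ∉ Upper: no assignment then satisfies all the clues, so hinge ∈ Upper.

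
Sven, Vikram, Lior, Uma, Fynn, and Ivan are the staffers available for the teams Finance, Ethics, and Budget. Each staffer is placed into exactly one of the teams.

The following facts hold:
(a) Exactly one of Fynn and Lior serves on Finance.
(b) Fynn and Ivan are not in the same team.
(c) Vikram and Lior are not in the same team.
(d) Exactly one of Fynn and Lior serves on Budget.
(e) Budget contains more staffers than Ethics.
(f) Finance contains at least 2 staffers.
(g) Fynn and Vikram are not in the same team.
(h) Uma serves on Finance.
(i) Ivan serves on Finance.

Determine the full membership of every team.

Finance = {Ivan, Lior, Uma}; Ethics = {Vikram}; Budget = {Fynn, Sven}

From (h): Uma ∈ Finance.
From (i): Ivan ∈ Finance.
(b): Fynn ∉ Finance.
(a) (exactly one): Lior ∈ Finance.
(c): Vikram ∉ Finance.
(d) (exactly one): Fynn ∈ Budget.
(g): Vikram ∉ Budget.
Only one team left: Vikram ∈ Ethics.
Suppose Sven ∈ Finance: no assignment then satisfies all the clues, so Sven ∉ Finance.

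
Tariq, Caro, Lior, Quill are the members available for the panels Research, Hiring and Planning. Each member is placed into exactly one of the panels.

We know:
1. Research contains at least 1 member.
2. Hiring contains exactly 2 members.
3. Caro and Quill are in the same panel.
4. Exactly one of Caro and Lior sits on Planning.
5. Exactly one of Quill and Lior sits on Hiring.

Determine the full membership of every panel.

Research = {Tariq}; Hiring = {Caro, Quill}; Planning = {Lior}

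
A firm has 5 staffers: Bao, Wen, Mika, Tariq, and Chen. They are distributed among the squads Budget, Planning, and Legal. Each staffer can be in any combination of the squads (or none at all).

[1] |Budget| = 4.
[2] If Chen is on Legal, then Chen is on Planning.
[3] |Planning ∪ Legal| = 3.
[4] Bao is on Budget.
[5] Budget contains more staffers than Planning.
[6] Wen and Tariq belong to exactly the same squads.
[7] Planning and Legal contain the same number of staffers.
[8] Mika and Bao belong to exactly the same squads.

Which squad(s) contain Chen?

Chen: Legal, Planning

From (4): Bao ∈ Budget.
(8): Mika matches Bao: Mika ∈ Budget.
Suppose Chen ∈ Budget: no assignment then satisfies all the clues, so Chen ∉ Budget.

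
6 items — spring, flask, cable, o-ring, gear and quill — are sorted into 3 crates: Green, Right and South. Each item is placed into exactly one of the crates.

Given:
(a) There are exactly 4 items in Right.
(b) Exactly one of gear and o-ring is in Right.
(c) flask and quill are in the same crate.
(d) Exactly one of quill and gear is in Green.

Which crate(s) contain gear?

gear: Green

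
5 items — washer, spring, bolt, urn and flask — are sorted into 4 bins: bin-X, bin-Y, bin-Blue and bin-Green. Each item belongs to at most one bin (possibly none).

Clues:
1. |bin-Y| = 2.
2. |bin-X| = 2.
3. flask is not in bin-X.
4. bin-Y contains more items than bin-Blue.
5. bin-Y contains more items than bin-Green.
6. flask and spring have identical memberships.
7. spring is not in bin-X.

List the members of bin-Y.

bin-Y = {flask, spring}

From (3): flask ∉ bin-X.
From (7): spring ∉ bin-X.
Suppose washer ∈ bin-Y: no assignment then satisfies all the clues, so washer ∉ bin-Y.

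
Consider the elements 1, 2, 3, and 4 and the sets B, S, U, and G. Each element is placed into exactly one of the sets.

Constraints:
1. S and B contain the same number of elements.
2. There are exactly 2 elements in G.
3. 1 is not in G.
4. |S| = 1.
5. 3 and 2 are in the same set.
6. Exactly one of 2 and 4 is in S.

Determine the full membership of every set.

B = {1}; S = {4}; U = {}; G = {2, 3}

From (3): 1 ∉ G.
Suppose 1 ∉ B: no assignment then satisfies all the clues, so 1 ∈ B.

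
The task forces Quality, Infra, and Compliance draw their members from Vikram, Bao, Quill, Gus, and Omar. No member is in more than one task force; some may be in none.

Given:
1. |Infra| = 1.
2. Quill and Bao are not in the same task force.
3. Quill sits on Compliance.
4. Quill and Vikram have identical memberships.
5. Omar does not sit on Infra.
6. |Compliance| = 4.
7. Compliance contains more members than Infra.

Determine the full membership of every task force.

Quality = {}; Infra = {Bao}; Compliance = {Gus, Omar, Quill, Vikram}

From (3): Quill ∈ Compliance.
From (5): Omar ∉ Infra.
(2): Bao ∉ Compliance.
(4): Vikram matches Quill: Vikram ∉ Quality.
(4): Vikram matches Quill: Vikram ∉ Infra.
(4): Vikram matches Quill: Vikram ∈ Compliance.
(6): only 4 candidates remain for Compliance, so all are in.
(1): only 1 candidates remain for Infra, so all are in.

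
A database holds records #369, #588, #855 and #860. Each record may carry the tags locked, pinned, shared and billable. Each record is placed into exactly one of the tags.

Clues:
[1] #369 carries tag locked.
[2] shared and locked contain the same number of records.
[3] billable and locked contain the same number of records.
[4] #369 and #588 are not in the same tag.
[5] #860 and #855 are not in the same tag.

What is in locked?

locked = {#369}

From (1): #369 ∈ locked.
(4): #588 ∉ locked.
Suppose #855 ∈ locked: no assignment then satisfies all the clues, so #855 ∉ locked.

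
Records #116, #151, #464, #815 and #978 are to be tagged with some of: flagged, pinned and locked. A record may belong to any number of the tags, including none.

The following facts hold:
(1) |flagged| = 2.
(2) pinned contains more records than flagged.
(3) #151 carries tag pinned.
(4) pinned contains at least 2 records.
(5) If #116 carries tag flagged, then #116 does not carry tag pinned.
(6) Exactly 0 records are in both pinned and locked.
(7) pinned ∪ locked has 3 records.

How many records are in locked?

0

From (3): #151 ∈ pinned.
Suppose #116 ∈ locked: no assignment then satisfies all the clues, so #116 ∉ locked.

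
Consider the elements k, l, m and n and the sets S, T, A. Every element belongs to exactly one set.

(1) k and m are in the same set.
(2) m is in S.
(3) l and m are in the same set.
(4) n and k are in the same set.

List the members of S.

S = {k, l, m, n}

From (2): m ∈ S.
(1): k matches m: k ∈ S.
(3): l matches m: l ∈ S.
(4): n matches k: n ∈ S.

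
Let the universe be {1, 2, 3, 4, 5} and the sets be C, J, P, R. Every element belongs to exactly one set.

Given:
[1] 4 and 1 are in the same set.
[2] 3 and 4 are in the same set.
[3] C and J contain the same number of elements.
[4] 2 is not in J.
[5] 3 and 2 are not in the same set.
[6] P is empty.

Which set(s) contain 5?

5: J

From (4): 2 ∉ J.
(6): P already has 0, so the rest are out.
Suppose 5 ∈ C: no assignment then satisfies all the clues, so 5 ∉ C.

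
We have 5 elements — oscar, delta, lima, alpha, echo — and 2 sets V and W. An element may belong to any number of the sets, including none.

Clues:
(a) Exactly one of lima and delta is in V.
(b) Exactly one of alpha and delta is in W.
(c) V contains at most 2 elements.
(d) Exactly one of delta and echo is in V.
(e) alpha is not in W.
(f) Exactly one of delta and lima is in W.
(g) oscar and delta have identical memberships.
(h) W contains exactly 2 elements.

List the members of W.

From (e): alpha ∉ W.
(b) (exactly one): delta ∈ W.
(f) (exactly one): lima ∉ W.
(g): oscar matches delta: oscar ∈ W.
(h): W already has 2, so the rest are out.

W = {delta, oscar}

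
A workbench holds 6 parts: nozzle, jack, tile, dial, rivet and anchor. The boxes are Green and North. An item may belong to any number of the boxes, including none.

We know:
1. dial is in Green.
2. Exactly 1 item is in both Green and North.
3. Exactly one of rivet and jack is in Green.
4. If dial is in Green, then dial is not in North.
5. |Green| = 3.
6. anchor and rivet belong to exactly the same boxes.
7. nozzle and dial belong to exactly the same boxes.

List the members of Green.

Green = {dial, jack, nozzle}

From (1): dial ∈ Green.
(4): dial ∉ North.
(7): nozzle matches dial: nozzle ∈ Green.
(7): nozzle matches dial: nozzle ∉ North.
Suppose jack ∉ Green: no assignment then satisfies all the clues, so jack ∈ Green.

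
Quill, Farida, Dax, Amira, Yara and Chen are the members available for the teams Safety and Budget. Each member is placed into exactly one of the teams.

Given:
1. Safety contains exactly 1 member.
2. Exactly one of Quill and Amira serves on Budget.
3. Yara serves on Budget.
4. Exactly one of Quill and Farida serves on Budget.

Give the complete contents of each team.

From (3): Yara ∈ Budget.
Suppose Quill ∉ Safety: no assignment then satisfies all the clues, so Quill ∈ Safety.

Safety = {Quill}; Budget = {Amira, Chen, Dax, Farida, Yara}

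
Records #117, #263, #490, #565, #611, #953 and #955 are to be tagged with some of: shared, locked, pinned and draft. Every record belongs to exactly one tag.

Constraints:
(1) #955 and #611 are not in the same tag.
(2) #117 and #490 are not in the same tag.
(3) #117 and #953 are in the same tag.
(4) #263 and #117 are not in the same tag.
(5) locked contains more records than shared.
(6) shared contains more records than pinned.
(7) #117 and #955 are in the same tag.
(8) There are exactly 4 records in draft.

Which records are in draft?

draft = {#117, #565, #953, #955}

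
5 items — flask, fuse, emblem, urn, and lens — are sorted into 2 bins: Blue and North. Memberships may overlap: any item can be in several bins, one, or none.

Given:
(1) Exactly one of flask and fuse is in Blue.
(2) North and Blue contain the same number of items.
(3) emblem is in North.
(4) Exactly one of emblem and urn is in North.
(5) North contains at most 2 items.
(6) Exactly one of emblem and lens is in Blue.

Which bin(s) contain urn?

From (3): emblem ∈ North.
(4) (exactly one): urn ∉ North.
Suppose urn ∈ Blue: no assignment then satisfies all the clues, so urn ∉ Blue.

urn: none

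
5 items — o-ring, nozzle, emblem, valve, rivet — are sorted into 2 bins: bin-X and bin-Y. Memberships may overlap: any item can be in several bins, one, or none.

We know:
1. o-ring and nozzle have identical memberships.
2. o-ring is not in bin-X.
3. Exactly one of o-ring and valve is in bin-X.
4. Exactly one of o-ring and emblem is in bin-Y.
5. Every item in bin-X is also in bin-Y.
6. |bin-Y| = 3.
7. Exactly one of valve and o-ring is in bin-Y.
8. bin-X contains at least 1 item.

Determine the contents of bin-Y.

bin-Y = {emblem, rivet, valve}

From (2): o-ring ∉ bin-X.
(1): nozzle matches o-ring: nozzle ∉ bin-X.
(3) (exactly one): valve ∈ bin-X.
(5) with valve ∈ bin-X: valve ∈ bin-Y.
(7) (exactly one): o-ring ∉ bin-Y.
(1): nozzle matches o-ring: nozzle ∉ bin-Y.
(4) (exactly one): emblem ∈ bin-Y.
(6): only 3 candidates remain for bin-Y, so all are in.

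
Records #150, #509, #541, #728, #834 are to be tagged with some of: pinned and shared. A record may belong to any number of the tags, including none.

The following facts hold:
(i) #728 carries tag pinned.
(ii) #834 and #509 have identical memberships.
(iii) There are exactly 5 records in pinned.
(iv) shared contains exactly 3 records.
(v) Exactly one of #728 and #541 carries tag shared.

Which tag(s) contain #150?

#150: pinned

From (i): #728 ∈ pinned.
(iii): only 5 candidates remain for pinned, so all are in.
Suppose #150 ∈ shared: no assignment then satisfies all the clues, so #150 ∉ shared.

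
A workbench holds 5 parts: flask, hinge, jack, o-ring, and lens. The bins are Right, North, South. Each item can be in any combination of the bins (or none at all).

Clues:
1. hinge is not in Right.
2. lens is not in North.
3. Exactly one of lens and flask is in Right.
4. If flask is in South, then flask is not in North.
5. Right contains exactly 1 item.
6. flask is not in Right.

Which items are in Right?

Right = {lens}

From (1): hinge ∉ Right.
From (2): lens ∉ North.
From (6): flask ∉ Right.
(3) (exactly one): lens ∈ Right.
(5): Right already has 1, so the rest are out.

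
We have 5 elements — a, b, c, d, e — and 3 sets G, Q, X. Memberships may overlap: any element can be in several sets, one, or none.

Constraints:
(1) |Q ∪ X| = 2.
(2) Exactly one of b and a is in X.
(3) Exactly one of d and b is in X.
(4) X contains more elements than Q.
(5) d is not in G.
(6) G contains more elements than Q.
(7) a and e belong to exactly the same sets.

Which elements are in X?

From (5): d ∉ G.
Suppose a ∈ X: no assignment then satisfies all the clues, so a ∉ X.

X = {b, c}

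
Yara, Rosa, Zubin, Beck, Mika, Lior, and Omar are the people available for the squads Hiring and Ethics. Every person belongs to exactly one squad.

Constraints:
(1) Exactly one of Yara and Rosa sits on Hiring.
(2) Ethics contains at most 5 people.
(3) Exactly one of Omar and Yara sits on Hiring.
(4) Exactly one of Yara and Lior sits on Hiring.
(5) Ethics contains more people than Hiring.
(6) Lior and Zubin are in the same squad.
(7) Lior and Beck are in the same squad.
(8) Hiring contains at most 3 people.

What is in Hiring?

Hiring = {Mika, Yara}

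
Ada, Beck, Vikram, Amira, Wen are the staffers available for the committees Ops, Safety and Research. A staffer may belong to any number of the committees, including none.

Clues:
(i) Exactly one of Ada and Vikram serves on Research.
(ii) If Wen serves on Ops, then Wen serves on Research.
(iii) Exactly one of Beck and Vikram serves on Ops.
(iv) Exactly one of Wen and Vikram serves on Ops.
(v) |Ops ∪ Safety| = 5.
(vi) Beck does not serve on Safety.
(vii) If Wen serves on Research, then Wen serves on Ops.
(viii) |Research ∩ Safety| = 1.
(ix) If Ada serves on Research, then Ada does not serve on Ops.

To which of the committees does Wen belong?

Wen: Ops, Research

From (vi): Beck ∉ Safety.
Suppose Wen ∉ Ops: no assignment then satisfies all the clues, so Wen ∈ Ops.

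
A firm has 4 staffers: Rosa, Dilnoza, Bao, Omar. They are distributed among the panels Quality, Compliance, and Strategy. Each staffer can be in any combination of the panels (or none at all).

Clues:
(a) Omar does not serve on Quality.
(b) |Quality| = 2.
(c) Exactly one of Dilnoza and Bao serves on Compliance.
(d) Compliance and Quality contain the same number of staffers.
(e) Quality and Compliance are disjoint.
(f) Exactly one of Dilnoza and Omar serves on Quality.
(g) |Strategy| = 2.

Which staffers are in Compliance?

Compliance = {Bao, Omar}

From (a): Omar ∉ Quality.
(f) (exactly one): Dilnoza ∈ Quality.
(e) (disjoint): Dilnoza ∉ Compliance.
(c) (exactly one): Bao ∈ Compliance.
(e) (disjoint): Bao ∉ Quality.
(b): only 2 candidates remain for Quality, so all are in.
(e) (disjoint): Rosa ∉ Compliance.
Suppose Omar ∉ Compliance: no assignment then satisfies all the clues, so Omar ∈ Compliance.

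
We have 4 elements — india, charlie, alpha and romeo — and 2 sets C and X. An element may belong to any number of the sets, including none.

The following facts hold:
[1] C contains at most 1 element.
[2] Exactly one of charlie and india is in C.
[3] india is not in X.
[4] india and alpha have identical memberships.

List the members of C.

C = {charlie}

From (3): india ∉ X.
(4): alpha matches india: alpha ∉ X.
Suppose india ∈ C: no assignment then satisfies all the clues, so india ∉ C.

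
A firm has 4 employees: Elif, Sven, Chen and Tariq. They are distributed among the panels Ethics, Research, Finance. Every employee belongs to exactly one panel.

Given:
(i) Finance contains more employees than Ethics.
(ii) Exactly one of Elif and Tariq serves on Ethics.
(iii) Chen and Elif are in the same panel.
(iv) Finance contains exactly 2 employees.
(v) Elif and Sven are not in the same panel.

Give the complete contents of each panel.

Ethics = {Tariq}; Research = {Sven}; Finance = {Chen, Elif}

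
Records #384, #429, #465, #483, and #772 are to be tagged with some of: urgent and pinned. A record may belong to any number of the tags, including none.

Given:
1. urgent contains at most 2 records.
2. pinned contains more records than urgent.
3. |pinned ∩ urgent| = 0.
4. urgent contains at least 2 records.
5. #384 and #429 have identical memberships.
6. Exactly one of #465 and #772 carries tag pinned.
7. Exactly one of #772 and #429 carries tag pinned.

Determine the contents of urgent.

urgent = {#483, #772}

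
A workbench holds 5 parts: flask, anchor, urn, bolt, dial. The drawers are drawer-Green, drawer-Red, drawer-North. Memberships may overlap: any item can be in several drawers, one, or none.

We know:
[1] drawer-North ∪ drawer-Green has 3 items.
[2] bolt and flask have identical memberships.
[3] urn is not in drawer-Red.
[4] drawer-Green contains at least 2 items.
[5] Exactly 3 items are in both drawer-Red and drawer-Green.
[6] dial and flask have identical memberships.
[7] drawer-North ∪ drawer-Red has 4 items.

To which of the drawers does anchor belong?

anchor: drawer-Red

From (3): urn ∉ drawer-Red.
Suppose anchor ∈ drawer-Green: no assignment then satisfies all the clues, so anchor ∉ drawer-Green.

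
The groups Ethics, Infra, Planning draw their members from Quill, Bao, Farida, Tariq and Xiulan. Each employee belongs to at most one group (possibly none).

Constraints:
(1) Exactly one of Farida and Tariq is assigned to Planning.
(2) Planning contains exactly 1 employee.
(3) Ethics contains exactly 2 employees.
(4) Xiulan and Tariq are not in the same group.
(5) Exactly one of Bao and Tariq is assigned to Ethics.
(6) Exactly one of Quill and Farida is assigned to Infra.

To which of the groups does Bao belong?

Bao: Ethics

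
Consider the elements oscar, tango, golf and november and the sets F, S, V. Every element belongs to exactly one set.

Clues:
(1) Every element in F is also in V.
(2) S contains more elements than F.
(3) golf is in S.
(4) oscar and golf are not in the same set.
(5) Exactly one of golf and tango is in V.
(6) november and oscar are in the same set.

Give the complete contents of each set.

From (3): golf ∈ S.
(4): oscar ∉ S.
(5) (exactly one): tango ∈ V.
(6): november matches oscar: november ∉ S.
Suppose oscar ∈ F: no assignment then satisfies all the clues, so oscar ∉ F.

F = {}; S = {golf}; V = {november, oscar, tango}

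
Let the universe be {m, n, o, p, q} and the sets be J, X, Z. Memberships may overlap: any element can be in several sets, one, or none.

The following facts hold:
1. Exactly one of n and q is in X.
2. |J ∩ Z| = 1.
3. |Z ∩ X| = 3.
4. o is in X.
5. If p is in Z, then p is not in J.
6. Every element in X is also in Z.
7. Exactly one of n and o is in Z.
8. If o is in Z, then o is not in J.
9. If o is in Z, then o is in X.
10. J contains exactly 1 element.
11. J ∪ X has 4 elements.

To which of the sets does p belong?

p: X, Z

From (4): o ∈ X.
(6) with o ∈ X: o ∈ Z.
(7) (exactly one): n ∉ Z.
(8): o ∉ J.
(6) contrapositive: n ∉ X.
(1) (exactly one): q ∈ X.
(6) with q ∈ X: q ∈ Z.
Suppose p ∈ J: no assignment then satisfies all the clues, so p ∉ J.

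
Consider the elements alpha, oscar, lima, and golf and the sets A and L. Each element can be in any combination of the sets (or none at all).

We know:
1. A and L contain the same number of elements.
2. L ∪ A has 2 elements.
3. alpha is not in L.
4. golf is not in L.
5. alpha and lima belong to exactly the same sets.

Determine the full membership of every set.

A = {golf}; L = {oscar}

From (3): alpha ∉ L.
From (4): golf ∉ L.
(5): lima matches alpha: lima ∉ L.
Suppose alpha ∈ A: no assignment then satisfies all the clues, so alpha ∉ A.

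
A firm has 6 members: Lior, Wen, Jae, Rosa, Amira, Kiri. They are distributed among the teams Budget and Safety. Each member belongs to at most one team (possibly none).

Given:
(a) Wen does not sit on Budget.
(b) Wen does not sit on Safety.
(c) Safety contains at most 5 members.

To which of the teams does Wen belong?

From (a): Wen ∉ Budget.
From (b): Wen ∉ Safety.

Wen: none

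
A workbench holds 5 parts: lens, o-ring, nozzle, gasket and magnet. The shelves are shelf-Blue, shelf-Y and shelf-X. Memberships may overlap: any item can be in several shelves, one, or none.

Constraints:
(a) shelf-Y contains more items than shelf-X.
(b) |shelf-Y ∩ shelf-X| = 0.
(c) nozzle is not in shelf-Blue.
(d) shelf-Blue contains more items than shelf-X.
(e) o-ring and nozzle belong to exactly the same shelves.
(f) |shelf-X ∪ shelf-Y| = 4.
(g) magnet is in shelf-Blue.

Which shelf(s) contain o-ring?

From (c): nozzle ∉ shelf-Blue.
From (g): magnet ∈ shelf-Blue.
(e): o-ring matches nozzle: o-ring ∉ shelf-Blue.
Suppose o-ring ∉ shelf-Y: no assignment then satisfies all the clues, so o-ring ∈ shelf-Y.

o-ring: shelf-Y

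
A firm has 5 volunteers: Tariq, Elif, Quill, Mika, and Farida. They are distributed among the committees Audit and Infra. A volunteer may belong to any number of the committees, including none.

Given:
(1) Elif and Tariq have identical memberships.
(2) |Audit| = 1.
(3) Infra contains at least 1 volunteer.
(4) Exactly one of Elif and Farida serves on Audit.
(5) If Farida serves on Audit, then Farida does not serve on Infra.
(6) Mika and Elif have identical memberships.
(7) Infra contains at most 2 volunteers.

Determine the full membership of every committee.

Audit = {Farida}; Infra = {Quill}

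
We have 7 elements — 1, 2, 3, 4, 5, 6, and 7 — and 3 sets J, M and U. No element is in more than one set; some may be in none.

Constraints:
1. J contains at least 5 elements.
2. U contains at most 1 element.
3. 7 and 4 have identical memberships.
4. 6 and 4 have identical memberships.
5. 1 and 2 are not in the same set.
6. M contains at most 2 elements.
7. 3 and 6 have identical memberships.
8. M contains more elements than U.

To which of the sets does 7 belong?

7: J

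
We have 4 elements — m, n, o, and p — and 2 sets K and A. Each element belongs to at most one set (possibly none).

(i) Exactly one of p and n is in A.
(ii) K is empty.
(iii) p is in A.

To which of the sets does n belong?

From (iii): p ∈ A.
(i) (exactly one): n ∉ A.
(ii): K already has 0, so the rest are out.

n: none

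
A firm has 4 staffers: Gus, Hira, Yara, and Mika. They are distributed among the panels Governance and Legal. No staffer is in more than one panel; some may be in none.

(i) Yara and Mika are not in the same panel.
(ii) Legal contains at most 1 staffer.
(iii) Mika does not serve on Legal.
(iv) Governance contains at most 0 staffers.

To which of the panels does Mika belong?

Mika: none

From (iii): Mika ∉ Legal.
(iv): Governance already has 0, so the rest are out.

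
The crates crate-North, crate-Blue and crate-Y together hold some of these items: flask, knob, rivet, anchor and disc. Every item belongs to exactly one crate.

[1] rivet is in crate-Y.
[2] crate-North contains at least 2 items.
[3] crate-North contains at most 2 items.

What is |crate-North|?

2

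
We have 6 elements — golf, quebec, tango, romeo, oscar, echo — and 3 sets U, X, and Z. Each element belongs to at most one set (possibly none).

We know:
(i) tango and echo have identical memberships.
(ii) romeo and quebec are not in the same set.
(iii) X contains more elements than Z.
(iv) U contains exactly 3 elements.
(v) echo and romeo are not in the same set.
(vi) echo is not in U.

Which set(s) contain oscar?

oscar: U

From (vi): echo ∉ U.
(i): tango matches echo: tango ∉ U.
Suppose oscar ∉ U: no assignment then satisfies all the clues, so oscar ∈ U.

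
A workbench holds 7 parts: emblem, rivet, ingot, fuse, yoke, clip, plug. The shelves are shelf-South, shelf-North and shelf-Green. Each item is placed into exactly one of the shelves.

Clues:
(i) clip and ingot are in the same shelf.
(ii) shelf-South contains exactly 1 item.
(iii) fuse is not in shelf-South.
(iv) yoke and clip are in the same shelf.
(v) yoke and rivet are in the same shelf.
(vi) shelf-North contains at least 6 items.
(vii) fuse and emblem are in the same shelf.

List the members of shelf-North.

shelf-North = {clip, emblem, fuse, ingot, rivet, yoke}

From (iii): fuse ∉ shelf-South.
(vii): emblem matches fuse: emblem ∉ shelf-South.
Suppose emblem ∉ shelf-North: no assignment then satisfies all the clues, so emblem ∈ shelf-North.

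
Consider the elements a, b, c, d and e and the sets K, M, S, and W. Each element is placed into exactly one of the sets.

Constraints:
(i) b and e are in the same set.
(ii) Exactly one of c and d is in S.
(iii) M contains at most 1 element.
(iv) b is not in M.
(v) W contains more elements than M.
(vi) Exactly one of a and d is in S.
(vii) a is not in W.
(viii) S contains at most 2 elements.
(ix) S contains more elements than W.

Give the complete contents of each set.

K = {b, e}; M = {}; S = {a, c}; W = {d}

From (iv): b ∉ M.
From (vii): a ∉ W.
(i): e matches b: e ∉ M.
Suppose a ∈ K: no assignment then satisfies all the clues, so a ∉ K.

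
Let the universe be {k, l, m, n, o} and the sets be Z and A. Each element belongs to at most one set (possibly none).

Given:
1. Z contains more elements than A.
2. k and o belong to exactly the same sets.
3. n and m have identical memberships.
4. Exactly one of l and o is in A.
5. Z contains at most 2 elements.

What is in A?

A = {l}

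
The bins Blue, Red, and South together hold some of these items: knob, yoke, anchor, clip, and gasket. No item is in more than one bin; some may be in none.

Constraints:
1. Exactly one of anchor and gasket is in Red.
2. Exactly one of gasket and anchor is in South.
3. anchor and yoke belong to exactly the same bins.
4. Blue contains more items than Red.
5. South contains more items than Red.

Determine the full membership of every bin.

Blue = {clip, knob}; Red = {gasket}; South = {anchor, yoke}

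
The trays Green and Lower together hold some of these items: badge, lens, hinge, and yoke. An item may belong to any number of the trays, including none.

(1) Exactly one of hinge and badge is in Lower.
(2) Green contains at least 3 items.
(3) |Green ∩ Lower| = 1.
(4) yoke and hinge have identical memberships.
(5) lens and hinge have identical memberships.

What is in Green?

Green = {badge, hinge, lens, yoke}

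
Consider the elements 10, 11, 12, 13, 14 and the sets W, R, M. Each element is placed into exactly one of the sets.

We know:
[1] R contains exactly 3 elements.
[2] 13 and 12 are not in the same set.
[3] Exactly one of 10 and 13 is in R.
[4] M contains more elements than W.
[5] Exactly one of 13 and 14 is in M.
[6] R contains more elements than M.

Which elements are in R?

R = {10, 12, 14}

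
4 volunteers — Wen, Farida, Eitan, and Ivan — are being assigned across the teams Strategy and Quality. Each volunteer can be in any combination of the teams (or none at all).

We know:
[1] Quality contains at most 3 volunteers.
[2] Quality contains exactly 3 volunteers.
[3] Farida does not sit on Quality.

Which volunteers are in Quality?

From (3): Farida ∉ Quality.
(2): only 3 candidates remain for Quality, so all are in.

Quality = {Eitan, Ivan, Wen}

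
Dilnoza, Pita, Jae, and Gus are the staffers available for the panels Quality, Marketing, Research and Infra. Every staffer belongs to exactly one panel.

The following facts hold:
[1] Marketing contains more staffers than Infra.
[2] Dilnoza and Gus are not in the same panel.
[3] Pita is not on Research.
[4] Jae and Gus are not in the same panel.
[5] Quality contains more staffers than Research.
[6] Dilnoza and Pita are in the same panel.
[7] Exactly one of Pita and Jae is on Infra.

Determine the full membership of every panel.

Quality = {Gus}; Marketing = {Dilnoza, Pita}; Research = {}; Infra = {Jae}

From (3): Pita ∉ Research.
(6): Dilnoza matches Pita: Dilnoza ∉ Research.
Suppose Dilnoza ∈ Quality: no assignment then satisfies all the clues, so Dilnoza ∉ Quality.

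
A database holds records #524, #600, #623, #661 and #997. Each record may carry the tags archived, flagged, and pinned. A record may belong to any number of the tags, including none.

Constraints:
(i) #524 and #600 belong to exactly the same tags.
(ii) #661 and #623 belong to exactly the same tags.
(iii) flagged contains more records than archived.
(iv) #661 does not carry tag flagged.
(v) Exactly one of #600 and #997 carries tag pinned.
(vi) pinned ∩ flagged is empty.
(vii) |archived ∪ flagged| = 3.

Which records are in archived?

archived = {#997}

From (iv): #661 ∉ flagged.
(ii): #623 matches #661: #623 ∉ flagged.
Suppose #524 ∈ archived: no assignment then satisfies all the clues, so #524 ∉ archived.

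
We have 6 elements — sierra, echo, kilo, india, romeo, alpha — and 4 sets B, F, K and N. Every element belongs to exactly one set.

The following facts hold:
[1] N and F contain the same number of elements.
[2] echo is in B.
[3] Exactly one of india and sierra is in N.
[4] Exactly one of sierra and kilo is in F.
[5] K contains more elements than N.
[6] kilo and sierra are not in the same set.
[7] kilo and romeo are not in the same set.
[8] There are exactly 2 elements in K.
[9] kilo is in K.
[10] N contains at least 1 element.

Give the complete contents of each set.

B = {echo, romeo}; F = {sierra}; K = {alpha, kilo}; N = {india}

From (2): echo ∈ B.
From (9): kilo ∈ K.
(4) (exactly one): sierra ∈ F.
(7): romeo ∉ K.
(3) (exactly one): india ∈ N.
(8): only 2 candidates remain for K, so all are in.
Suppose romeo ∉ B: no assignment then satisfies all the clues, so romeo ∈ B.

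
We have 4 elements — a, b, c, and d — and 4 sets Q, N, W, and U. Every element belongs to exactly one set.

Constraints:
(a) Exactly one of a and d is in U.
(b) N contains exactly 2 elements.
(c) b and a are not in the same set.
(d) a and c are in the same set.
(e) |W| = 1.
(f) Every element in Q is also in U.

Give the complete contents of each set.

Q = {}; N = {a, c}; W = {b}; U = {d}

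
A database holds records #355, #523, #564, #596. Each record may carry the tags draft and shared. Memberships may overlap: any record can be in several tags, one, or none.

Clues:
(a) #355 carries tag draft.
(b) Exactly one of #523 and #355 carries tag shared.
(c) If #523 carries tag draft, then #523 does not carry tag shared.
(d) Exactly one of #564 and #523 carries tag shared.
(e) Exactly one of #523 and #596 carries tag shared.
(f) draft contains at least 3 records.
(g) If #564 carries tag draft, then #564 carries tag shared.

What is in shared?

shared = {#355, #564, #596}

From (a): #355 ∈ draft.
Suppose #355 ∉ shared: no assignment then satisfies all the clues, so #355 ∈ shared.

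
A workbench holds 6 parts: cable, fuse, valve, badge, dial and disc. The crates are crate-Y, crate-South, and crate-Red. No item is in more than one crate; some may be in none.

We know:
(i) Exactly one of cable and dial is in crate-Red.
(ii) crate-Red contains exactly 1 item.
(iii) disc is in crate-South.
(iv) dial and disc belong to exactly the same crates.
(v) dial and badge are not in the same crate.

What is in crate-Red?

crate-Red = {cable}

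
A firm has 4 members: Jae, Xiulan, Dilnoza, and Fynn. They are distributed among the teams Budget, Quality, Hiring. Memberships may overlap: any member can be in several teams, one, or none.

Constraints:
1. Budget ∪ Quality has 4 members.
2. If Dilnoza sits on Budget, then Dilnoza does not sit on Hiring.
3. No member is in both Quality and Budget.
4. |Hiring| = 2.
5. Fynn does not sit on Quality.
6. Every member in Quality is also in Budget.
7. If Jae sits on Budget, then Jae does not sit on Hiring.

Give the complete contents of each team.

Budget = {Dilnoza, Fynn, Jae, Xiulan}; Quality = {}; Hiring = {Fynn, Xiulan}

From (5): Fynn ∉ Quality.
Suppose Jae ∉ Budget: no assignment then satisfies all the clues, so Jae ∈ Budget.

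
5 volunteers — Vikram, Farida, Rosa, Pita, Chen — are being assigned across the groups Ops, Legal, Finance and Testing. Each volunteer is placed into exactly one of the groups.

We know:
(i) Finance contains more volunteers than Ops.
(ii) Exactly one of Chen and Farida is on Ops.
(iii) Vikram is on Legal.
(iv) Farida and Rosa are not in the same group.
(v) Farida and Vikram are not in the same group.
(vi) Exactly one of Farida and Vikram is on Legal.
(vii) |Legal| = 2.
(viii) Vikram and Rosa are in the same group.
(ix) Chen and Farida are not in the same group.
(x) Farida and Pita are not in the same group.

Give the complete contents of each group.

Ops = {Farida}; Legal = {Rosa, Vikram}; Finance = {Chen, Pita}; Testing = {}

From (iii): Vikram ∈ Legal.
(v): Farida ∉ Legal.
(viii): Rosa matches Vikram: Rosa ∉ Ops.
(viii): Rosa matches Vikram: Rosa ∈ Legal.
(vii): Legal already has 2, so the rest are out.
Suppose Farida ∉ Ops: no assignment then satisfies all the clues, so Farida ∈ Ops.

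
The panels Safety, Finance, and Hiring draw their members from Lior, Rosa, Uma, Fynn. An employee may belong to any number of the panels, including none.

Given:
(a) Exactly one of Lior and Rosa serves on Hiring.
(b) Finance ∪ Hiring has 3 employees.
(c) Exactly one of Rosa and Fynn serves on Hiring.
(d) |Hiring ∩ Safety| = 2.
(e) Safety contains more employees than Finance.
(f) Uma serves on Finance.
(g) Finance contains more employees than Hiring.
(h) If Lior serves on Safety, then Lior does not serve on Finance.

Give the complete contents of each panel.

Safety = {Fynn, Lior, Rosa, Uma}; Finance = {Fynn, Rosa, Uma}; Hiring = {Rosa, Uma}

From (f): Uma ∈ Finance.
Suppose Lior ∉ Safety: no assignment then satisfies all the clues, so Lior ∈ Safety.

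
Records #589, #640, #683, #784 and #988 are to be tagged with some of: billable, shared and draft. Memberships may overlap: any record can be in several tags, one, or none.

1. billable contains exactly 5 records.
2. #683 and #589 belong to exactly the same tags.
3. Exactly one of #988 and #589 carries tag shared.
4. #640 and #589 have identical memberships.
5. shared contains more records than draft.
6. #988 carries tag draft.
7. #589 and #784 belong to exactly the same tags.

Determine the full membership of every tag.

billable = {#589, #640, #683, #784, #988}; shared = {#589, #640, #683, #784}; draft = {#988}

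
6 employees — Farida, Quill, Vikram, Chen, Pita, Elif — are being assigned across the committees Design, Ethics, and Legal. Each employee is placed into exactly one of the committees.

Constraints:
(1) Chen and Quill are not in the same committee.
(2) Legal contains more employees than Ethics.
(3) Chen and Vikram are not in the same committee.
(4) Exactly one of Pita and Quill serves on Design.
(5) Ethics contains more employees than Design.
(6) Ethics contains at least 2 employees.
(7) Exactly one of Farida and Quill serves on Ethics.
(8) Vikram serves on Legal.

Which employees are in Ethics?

Ethics = {Chen, Farida}

From (8): Vikram ∈ Legal.
(3): Chen ∉ Legal.
Suppose Farida ∉ Ethics: no assignment then satisfies all the clues, so Farida ∈ Ethics.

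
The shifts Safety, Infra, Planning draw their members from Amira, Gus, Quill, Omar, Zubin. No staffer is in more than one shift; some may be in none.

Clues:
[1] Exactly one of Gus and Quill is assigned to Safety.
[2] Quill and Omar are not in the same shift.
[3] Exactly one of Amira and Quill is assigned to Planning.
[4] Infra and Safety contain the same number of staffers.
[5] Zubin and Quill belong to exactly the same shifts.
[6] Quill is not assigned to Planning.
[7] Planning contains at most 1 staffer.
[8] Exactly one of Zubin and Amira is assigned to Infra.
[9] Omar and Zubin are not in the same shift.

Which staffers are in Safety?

From (6): Quill ∉ Planning.
(3) (exactly one): Amira ∈ Planning.
(5): Zubin matches Quill: Zubin ∉ Planning.
(7): Planning already has 1, so the rest are out.
(8) (exactly one): Zubin ∈ Infra.
(9): Omar ∉ Infra.
(5): Quill matches Zubin: Quill ∉ Safety.
(5): Quill matches Zubin: Quill ∈ Infra.
(1) (exactly one): Gus ∈ Safety.
Suppose Omar ∉ Safety: no assignment then satisfies all the clues, so Omar ∈ Safety.

Safety = {Gus, Omar}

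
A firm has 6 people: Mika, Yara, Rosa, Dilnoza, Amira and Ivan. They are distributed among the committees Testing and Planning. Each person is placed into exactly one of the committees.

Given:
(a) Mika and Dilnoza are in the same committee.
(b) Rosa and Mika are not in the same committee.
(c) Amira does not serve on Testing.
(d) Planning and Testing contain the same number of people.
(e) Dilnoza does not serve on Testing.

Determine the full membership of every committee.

Testing = {Ivan, Rosa, Yara}; Planning = {Amira, Dilnoza, Mika}

From (c): Amira ∉ Testing.
From (e): Dilnoza ∉ Testing.
(a): Mika matches Dilnoza: Mika ∉ Testing.
Only one committee left: Mika ∈ Planning.
Only one committee left: Dilnoza ∈ Planning.
Only one committee left: Amira ∈ Planning.
(b): Rosa ∉ Planning.
Only one committee left: Rosa ∈ Testing.
Suppose Yara ∉ Testing: no assignment then satisfies all the clues, so Yara ∈ Testing.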